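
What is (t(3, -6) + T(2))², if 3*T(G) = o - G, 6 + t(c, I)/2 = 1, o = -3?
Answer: 1225/9 ≈ 136.11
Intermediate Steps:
t(c, I) = -10 (t(c, I) = -12 + 2*1 = -12 + 2 = -10)
T(G) = -1 - G/3 (T(G) = (-3 - G)/3 = -1 - G/3)
(t(3, -6) + T(2))² = (-10 + (-1 - ⅓*2))² = (-10 + (-1 - ⅔))² = (-10 - 5/3)² = (-35/3)² = 1225/9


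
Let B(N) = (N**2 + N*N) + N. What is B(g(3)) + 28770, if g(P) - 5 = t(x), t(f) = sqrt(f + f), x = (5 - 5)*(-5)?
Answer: 28825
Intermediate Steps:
x = 0 (x = 0*(-5) = 0)
t(f) = sqrt(2)*sqrt(f) (t(f) = sqrt(2*f) = sqrt(2)*sqrt(f))
g(P) = 5 (g(P) = 5 + sqrt(2)*sqrt(0) = 5 + sqrt(2)*0 = 5 + 0 = 5)
B(N) = N + 2*N**2 (B(N) = (N**2 + N**2) + N = 2*N**2 + N = N + 2*N**2)
B(g(3)) + 28770 = 5*(1 + 2*5) + 28770 = 5*(1 + 10) + 28770 = 5*11 + 28770 = 55 + 28770 = 28825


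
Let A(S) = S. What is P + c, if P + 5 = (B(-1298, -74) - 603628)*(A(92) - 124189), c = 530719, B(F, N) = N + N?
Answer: 74927320986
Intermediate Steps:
B(F, N) = 2*N
P = 74926790267 (P = -5 + (2*(-74) - 603628)*(92 - 124189) = -5 + (-148 - 603628)*(-124097) = -5 - 603776*(-124097) = -5 + 74926790272 = 74926790267)
P + c = 74926790267 + 530719 = 74927320986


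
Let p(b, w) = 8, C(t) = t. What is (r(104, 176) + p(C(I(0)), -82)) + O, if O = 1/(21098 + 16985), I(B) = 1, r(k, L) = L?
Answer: 7007273/38083 ≈ 184.00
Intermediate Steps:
O = 1/38083 ≈ 2.6258e-5
(r(104, 176) + p(C(I(0)), -82)) + O = (176 + 8) + 1/38083 = 184 + 1/38083 = 7007273/38083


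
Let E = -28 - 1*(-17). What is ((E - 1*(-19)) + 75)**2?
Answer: 6889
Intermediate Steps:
E = -11 (E = -28 + 17 = -11)
((E - 1*(-19)) + 75)**2 = ((-11 - 1*(-19)) + 75)**2 = ((-11 + 19) + 75)**2 = (8 + 75)**2 = 83**2 = 6889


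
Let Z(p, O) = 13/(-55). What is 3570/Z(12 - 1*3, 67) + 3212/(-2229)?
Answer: -437705906/28977 ≈ -15105.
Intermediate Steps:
Z(p, O) = -13/55 (Z(p, O) = 13*(-1/55) = -13/55)
3570/Z(12 - 1*3, 67) + 3212/(-2229) = 3570/(-13/55) + 3212/(-2229) = 3570*(-55/13) + 3212*(-1/2229) = -196350/13 - 3212/2229 = -437705906/28977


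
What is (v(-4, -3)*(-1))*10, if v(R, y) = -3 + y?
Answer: 60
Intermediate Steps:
(v(-4, -3)*(-1))*10 = ((-3 - 3)*(-1))*10 = -6*(-1)*10 = 6*10 = 60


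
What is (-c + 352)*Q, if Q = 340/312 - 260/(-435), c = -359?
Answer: 904629/754 ≈ 1199.8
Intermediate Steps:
Q = 3817/2262 (Q = 340*(1/312) - 260*(-1/435) = 85/78 + 52/87 = 3817/2262 ≈ 1.6874)
(-c + 352)*Q = (-1*(-359) + 352)*(3817/2262) = (359 + 352)*(3817/2262) = 711*(3817/2262) = 904629/754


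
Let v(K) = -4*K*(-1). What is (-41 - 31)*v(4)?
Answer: -1152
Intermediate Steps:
v(K) = 4*K
(-41 - 31)*v(4) = (-41 - 31)*(4*4) = -72*16 = -1152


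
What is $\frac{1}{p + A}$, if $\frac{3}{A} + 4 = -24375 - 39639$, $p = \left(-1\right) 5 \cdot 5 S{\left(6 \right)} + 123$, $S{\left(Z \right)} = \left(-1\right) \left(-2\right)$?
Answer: $\frac{64018}{4673311} \approx 0.013699$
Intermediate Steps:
$S{\left(Z \right)} = 2$
$p = 73$ ($p = \left(-1\right) 5 \cdot 5 \cdot 2 + 123 = \left(-5\right) 5 \cdot 2 + 123 = \left(-25\right) 2 + 123 = -50 + 123 = 73$)
$A = - \frac{3}{64018}$ ($A = \frac{3}{-4 - 64014} = \frac{3}{-64018} = 3 \left(- \frac{1}{64018}\right) = - \frac{3}{64018} \approx -4.6862 \cdot 10^{-5}$)
$\frac{1}{p + A} = \frac{1}{73 - \frac{3}{64018}} = \frac{1}{\frac{4673311}{64018}} = \frac{64018}{4673311}$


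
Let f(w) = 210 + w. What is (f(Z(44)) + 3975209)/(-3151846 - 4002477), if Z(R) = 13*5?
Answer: -3975484/7154323 ≈ -0.55568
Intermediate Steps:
Z(R) = 65
(f(Z(44)) + 3975209)/(-3151846 - 4002477) = ((210 + 65) + 3975209)/(-3151846 - 4002477) = (275 + 3975209)/(-7154323) = 3975484*(-1/7154323) = -3975484/7154323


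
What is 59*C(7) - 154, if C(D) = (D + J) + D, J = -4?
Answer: 436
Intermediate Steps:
C(D) = -4 + 2*D (C(D) = (D - 4) + D = (-4 + D) + D = -4 + 2*D)
59*C(7) - 154 = 59*(-4 + 2*7) - 154 = 59*(-4 + 14) - 154 = 59*10 - 154 = 590 - 154 = 436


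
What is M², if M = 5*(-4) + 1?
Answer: 361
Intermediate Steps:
M = -19 (M = -20 + 1 = -19)
M² = (-19)² = 361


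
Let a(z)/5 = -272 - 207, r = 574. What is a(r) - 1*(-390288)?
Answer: 387893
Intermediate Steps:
a(z) = -2395 (a(z) = 5*(-272 - 207) = 5*(-479) = -2395)
a(r) - 1*(-390288) = -2395 - 1*(-390288) = -2395 + 390288 = 387893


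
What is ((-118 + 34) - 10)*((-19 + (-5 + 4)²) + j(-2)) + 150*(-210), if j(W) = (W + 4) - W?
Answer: -30184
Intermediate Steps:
j(W) = 4 (j(W) = (4 + W) - W = 4)
((-118 + 34) - 10)*((-19 + (-5 + 4)²) + j(-2)) + 150*(-210) = ((-118 + 34) - 10)*((-19 + (-5 + 4)²) + 4) + 150*(-210) = (-84 - 10)*((-19 + (-1)²) + 4) - 31500 = -94*((-19 + 1) + 4) - 31500 = -94*(-18 + 4) - 31500 = -94*(-14) - 31500 = 1316 - 31500 = -30184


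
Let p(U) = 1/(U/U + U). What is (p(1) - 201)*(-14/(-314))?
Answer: -2807/314 ≈ -8.9395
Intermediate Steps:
p(U) = 1/(1 + U)
(p(1) - 201)*(-14/(-314)) = (1/(1 + 1) - 201)*(-14/(-314)) = (1/2 - 201)*(-14*(-1/314)) = (½ - 201)*(7/157) = -401/2*7/157 = -2807/314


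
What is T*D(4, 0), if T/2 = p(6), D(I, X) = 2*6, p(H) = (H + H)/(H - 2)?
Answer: 72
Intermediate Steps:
p(H) = 2*H/(-2 + H) (p(H) = (2*H)/(-2 + H) = 2*H/(-2 + H))
D(I, X) = 12
T = 6 (T = 2*(2*6/(-2 + 6)) = 2*(2*6/4) = 2*(2*6*(1/4)) = 2*3 = 6)
T*D(4, 0) = 6*12 = 72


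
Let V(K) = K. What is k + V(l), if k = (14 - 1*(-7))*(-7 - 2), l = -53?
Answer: -242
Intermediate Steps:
k = -189 (k = (14 + 7)*(-9) = 21*(-9) = -189)
k + V(l) = -189 - 53 = -242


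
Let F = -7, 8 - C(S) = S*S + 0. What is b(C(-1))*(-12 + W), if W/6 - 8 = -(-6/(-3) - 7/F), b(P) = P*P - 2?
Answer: 846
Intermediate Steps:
C(S) = 8 - S**2 (C(S) = 8 - (S*S + 0) = 8 - (S**2 + 0) = 8 - S**2)
b(P) = -2 + P**2 (b(P) = P**2 - 2 = -2 + P**2)
W = 30 (W = 48 + 6*(-(-6/(-3) - 7/(-7))) = 48 + 6*(-(-6*(-1/3) - 7*(-1/7))) = 48 + 6*(-(2 + 1)) = 48 + 6*(-1*3) = 48 + 6*(-3) = 48 - 18 = 30)
b(C(-1))*(-12 + W) = (-2 + (8 - 1*(-1)**2)**2)*(-12 + 30) = (-2 + (8 - 1*1)**2)*18 = (-2 + (8 - 1)**2)*18 = (-2 + 7**2)*18 = (-2 + 49)*18 = 47*18 = 846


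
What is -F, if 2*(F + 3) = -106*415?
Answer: 21998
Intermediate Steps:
F = -21998 (F = -3 + (-106*415)/2 = -3 + (½)*(-43990) = -3 - 21995 = -21998)
-F = -1*(-21998) = 21998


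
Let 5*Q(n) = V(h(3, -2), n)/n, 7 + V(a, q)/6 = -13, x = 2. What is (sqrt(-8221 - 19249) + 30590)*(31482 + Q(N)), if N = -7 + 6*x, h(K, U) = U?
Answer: 962887548 + 157386*I*sqrt(27470)/5 ≈ 9.6289e+8 + 5.2171e+6*I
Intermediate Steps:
N = 5 (N = -7 + 6*2 = -7 + 12 = 5)
V(a, q) = -120 (V(a, q) = -42 + 6*(-13) = -42 - 78 = -120)
Q(n) = -24/n (Q(n) = (-120/n)/5 = -24/n)
(sqrt(-8221 - 19249) + 30590)*(31482 + Q(N)) = (sqrt(-8221 - 19249) + 30590)*(31482 - 24/5) = (sqrt(-27470) + 30590)*(31482 - 24*1/5) = (I*sqrt(27470) + 30590)*(31482 - 24/5) = (30590 + I*sqrt(27470))*(157386/5) = 962887548 + 157386*I*sqrt(27470)/5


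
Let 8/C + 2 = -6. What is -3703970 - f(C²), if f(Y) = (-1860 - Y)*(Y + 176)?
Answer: -3374573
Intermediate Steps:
C = -1 (C = 8/(-2 - 6) = 8/(-8) = 8*(-⅛) = -1)
f(Y) = (-1860 - Y)*(176 + Y)
-3703970 - f(C²) = -3703970 - (-327360 - ((-1)²)² - 2036*(-1)²) = -3703970 - (-327360 - 1*1² - 2036*1) = -3703970 - (-327360 - 1*1 - 2036) = -3703970 - (-327360 - 1 - 2036) = -3703970 - 1*(-329397) = -3703970 + 329397 = -3374573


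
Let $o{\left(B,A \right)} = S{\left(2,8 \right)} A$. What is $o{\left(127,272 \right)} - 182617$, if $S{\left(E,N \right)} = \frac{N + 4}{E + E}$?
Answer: $-181801$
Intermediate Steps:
$S{\left(E,N \right)} = \frac{4 + N}{2 E}$
$o{\left(B,A \right)} = 3 A$ ($o{\left(B,A \right)} = \frac{4 + 8}{2 \cdot 2} A = \frac{1}{2} \cdot \frac{1}{2} \cdot 12 A = 3 A$)
$o{\left(127,272 \right)} - 182617 = 3 \cdot 272 - 182617 = 816 - 182617 = -181801$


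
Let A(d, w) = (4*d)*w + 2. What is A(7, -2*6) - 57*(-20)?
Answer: 806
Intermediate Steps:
A(d, w) = 2 + 4*d*w (A(d, w) = 4*d*w + 2 = 2 + 4*d*w)
A(7, -2*6) - 57*(-20) = (2 + 4*7*(-2*6)) - 57*(-20) = (2 + 4*7*(-12)) + 1140 = (2 - 336) + 1140 = -334 + 1140 = 806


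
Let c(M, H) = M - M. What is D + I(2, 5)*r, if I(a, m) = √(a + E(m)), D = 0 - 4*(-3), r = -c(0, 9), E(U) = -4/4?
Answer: 12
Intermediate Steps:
E(U) = -1 (E(U) = -4*¼ = -1)
c(M, H) = 0
r = 0 (r = -1*0 = 0)
D = 12 (D = 0 + 12 = 12)
I(a, m) = √(-1 + a) (I(a, m) = √(a - 1) = √(-1 + a))
D + I(2, 5)*r = 12 + √(-1 + 2)*0 = 12 + √1*0 = 12 + 1*0 = 12 + 0 = 12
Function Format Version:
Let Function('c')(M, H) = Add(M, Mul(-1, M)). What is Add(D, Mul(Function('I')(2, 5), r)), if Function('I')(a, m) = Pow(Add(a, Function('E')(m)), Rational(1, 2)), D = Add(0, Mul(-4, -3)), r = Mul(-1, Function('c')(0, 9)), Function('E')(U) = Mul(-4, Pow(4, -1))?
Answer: 12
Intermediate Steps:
Function('E')(U) = -1 (Function('E')(U) = Mul(-4, Rational(1, 4)) = -1)
Function('c')(M, H) = 0
r = 0 (r = Mul(-1, 0) = 0)
D = 12 (D = Add(0, 12) = 12)
Function('I')(a, m) = Pow(Add(-1, a), Rational(1, 2)) (Function('I')(a, m) = Pow(Add(a, -1), Rational(1, 2)) = Pow(Add(-1, a), Rational(1, 2)))
Add(D, Mul(Function('I')(2, 5), r)) = Add(12, Mul(Pow(Add(-1, 2), Rational(1, 2)), 0)) = Add(12, Mul(Pow(1, Rational(1, 2)), 0)) = Add(12, Mul(1, 0)) = Add(12, 0) = 12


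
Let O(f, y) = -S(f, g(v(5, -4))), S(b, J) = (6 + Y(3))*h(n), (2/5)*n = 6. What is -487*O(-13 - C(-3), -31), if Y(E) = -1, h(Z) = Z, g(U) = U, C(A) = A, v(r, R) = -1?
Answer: 36525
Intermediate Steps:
n = 15 (n = (5/2)*6 = 15)
S(b, J) = 75 (S(b, J) = (6 - 1)*15 = 5*15 = 75)
O(f, y) = -75 (O(f, y) = -1*75 = -75)
-487*O(-13 - C(-3), -31) = -487*(-75) = 36525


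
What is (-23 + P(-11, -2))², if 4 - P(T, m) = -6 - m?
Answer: 225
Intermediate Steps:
P(T, m) = 10 + m (P(T, m) = 4 - (-6 - m) = 4 + (6 + m) = 10 + m)
(-23 + P(-11, -2))² = (-23 + (10 - 2))² = (-23 + 8)² = (-15)² = 225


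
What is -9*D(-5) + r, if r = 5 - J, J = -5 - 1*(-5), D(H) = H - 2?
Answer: 68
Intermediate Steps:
D(H) = -2 + H
J = 0 (J = -5 + 5 = 0)
r = 5 (r = 5 - 1*0 = 5 + 0 = 5)
-9*D(-5) + r = -9*(-2 - 5) + 5 = -9*(-7) + 5 = 63 + 5 = 68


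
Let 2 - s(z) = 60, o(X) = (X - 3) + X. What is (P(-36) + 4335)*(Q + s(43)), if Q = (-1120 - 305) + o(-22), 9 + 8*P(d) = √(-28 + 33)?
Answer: -26523315/4 - 765*√5/4 ≈ -6.6313e+6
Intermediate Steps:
o(X) = -3 + 2*X (o(X) = (-3 + X) + X = -3 + 2*X)
s(z) = -58 (s(z) = 2 - 1*60 = 2 - 60 = -58)
P(d) = -9/8 + √5/8 (P(d) = -9/8 + √(-28 + 33)/8 = -9/8 + √5/8)
Q = -1472 (Q = (-1120 - 305) + (-3 + 2*(-22)) = -1425 + (-3 - 44) = -1425 - 47 = -1472)
(P(-36) + 4335)*(Q + s(43)) = ((-9/8 + √5/8) + 4335)*(-1472 - 58) = (34671/8 + √5/8)*(-1530) = -26523315/4 - 765*√5/4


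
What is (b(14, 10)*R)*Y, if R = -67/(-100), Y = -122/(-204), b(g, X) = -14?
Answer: -28609/5100 ≈ -5.6096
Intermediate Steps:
Y = 61/102 (Y = -122*(-1/204) = 61/102 ≈ 0.59804)
R = 67/100 (R = -67*(-1/100) = 67/100 ≈ 0.67000)
(b(14, 10)*R)*Y = -14*67/100*(61/102) = -469/50*61/102 = -28609/5100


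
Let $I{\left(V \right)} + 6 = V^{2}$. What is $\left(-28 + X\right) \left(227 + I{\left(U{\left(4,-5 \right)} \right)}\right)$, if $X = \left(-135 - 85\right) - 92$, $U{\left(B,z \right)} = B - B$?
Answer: $-75140$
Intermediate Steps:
$U{\left(B,z \right)} = 0$
$I{\left(V \right)} = -6 + V^{2}$
$X = -312$ ($X = -220 - 92 = -312$)
$\left(-28 + X\right) \left(227 + I{\left(U{\left(4,-5 \right)} \right)}\right) = \left(-28 - 312\right) \left(227 - \left(6 - 0^{2}\right)\right) = - 340 \left(227 + \left(-6 + 0\right)\right) = - 340 \left(227 - 6\right) = \left(-340\right) 221 = -75140$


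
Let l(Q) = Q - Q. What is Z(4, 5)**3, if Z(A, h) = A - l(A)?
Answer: 64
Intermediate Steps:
l(Q) = 0
Z(A, h) = A (Z(A, h) = A - 1*0 = A + 0 = A)
Z(4, 5)**3 = 4**3 = 64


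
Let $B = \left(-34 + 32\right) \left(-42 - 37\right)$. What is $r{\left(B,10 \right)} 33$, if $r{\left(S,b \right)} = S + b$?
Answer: $5544$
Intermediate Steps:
$B = 158$ ($B = \left(-2\right) \left(-79\right) = 158$)
$r{\left(B,10 \right)} 33 = \left(158 + 10\right) 33 = 168 \cdot 33 = 5544$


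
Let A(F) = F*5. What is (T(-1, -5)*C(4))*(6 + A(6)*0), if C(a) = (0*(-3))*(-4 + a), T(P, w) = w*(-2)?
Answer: 0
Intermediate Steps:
A(F) = 5*F
T(P, w) = -2*w
C(a) = 0 (C(a) = 0*(-4 + a) = 0)
(T(-1, -5)*C(4))*(6 + A(6)*0) = (-2*(-5)*0)*(6 + (5*6)*0) = (10*0)*(6 + 30*0) = 0*(6 + 0) = 0*6 = 0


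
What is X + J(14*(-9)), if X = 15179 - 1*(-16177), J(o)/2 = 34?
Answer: 31424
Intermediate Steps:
J(o) = 68 (J(o) = 2*34 = 68)
X = 31356 (X = 15179 + 16177 = 31356)
X + J(14*(-9)) = 31356 + 68 = 31424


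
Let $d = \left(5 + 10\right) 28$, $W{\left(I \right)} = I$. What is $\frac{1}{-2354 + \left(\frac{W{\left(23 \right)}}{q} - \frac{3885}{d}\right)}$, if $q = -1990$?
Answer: $- \frac{3980}{9405781} \approx -0.00042314$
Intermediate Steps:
$d = 420$ ($d = 15 \cdot 28 = 420$)
$\frac{1}{-2354 + \left(\frac{W{\left(23 \right)}}{q} - \frac{3885}{d}\right)} = \frac{1}{-2354 + \left(\frac{23}{-1990} - \frac{3885}{420}\right)} = \frac{1}{-2354 + \left(23 \left(- \frac{1}{1990}\right) - \frac{37}{4}\right)} = \frac{1}{-2354 - \frac{36861}{3980}} = \frac{1}{- \frac{9405781}{3980}} = - \frac{3980}{9405781}$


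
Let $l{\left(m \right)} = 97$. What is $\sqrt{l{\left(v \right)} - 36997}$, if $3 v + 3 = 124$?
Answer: $30 i \sqrt{41} \approx 192.09 i$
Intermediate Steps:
$v = \frac{121}{3}$ ($v = -1 + \frac{1}{3} \cdot 124 = -1 + \frac{124}{3} = \frac{121}{3} \approx 40.333$)
$\sqrt{l{\left(v \right)} - 36997} = \sqrt{97 - 36997} = \sqrt{-36900} = 30 i \sqrt{41}$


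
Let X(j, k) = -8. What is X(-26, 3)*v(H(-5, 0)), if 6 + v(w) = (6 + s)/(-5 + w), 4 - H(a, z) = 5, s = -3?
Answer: 52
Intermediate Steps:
H(a, z) = -1 (H(a, z) = 4 - 1*5 = 4 - 5 = -1)
v(w) = -6 + 3/(-5 + w) (v(w) = -6 + (6 - 3)/(-5 + w) = -6 + 3/(-5 + w))
X(-26, 3)*v(H(-5, 0)) = -24*(11 - 2*(-1))/(-5 - 1) = -24*(11 + 2)/(-6) = -24*(-1)*13/6 = -8*(-13/2) = 52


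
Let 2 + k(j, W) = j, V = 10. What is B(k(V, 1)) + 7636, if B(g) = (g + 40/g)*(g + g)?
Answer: 7844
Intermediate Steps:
k(j, W) = -2 + j
B(g) = 2*g*(g + 40/g) (B(g) = (g + 40/g)*(2*g) = 2*g*(g + 40/g))
B(k(V, 1)) + 7636 = (80 + 2*(-2 + 10)**2) + 7636 = (80 + 2*8**2) + 7636 = (80 + 2*64) + 7636 = (80 + 128) + 7636 = 208 + 7636 = 7844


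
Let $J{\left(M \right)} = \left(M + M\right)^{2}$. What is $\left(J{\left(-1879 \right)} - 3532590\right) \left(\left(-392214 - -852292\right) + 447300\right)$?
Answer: $9609109428172$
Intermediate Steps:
$J{\left(M \right)} = 4 M^{2}$ ($J{\left(M \right)} = \left(2 M\right)^{2} = 4 M^{2}$)
$\left(J{\left(-1879 \right)} - 3532590\right) \left(\left(-392214 - -852292\right) + 447300\right) = \left(4 \left(-1879\right)^{2} - 3532590\right) \left(\left(-392214 - -852292\right) + 447300\right) = \left(4 \cdot 3530641 - 3532590\right) \left(\left(-392214 + 852292\right) + 447300\right) = \left(14122564 - 3532590\right) \left(460078 + 447300\right) = 10589974 \cdot 907378 = 9609109428172$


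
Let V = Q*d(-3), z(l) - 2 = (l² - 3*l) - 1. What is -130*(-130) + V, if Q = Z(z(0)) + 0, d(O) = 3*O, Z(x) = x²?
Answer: 16891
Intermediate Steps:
z(l) = 1 + l² - 3*l (z(l) = 2 + ((l² - 3*l) - 1) = 2 + (-1 + l² - 3*l) = 1 + l² - 3*l)
Q = 1 (Q = (1 + 0² - 3*0)² + 0 = (1 + 0 + 0)² + 0 = 1² + 0 = 1 + 0 = 1)
V = -9 (V = 1*(3*(-3)) = 1*(-9) = -9)
-130*(-130) + V = -130*(-130) - 9 = 16900 - 9 = 16891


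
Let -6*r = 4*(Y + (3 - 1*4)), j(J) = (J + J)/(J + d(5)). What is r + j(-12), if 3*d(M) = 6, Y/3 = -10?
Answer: 346/15 ≈ 23.067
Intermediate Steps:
Y = -30 (Y = 3*(-10) = -30)
d(M) = 2 (d(M) = (⅓)*6 = 2)
j(J) = 2*J/(2 + J) (j(J) = (J + J)/(J + 2) = (2*J)/(2 + J) = 2*J/(2 + J))
r = 62/3 (r = -2*(-30 + (3 - 1*4))/3 = -2*(-30 + (3 - 4))/3 = -2*(-30 - 1)/3 = -2*(-31)/3 = -⅙*(-124) = 62/3 ≈ 20.667)
r + j(-12) = 62/3 + 2*(-12)/(2 - 12) = 62/3 + 2*(-12)/(-10) = 62/3 + 2*(-12)*(-⅒) = 62/3 + 12/5 = 346/15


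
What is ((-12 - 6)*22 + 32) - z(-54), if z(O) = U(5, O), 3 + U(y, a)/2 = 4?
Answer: -366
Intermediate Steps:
U(y, a) = 2 (U(y, a) = -6 + 2*4 = -6 + 8 = 2)
z(O) = 2
((-12 - 6)*22 + 32) - z(-54) = ((-12 - 6)*22 + 32) - 1*2 = (-18*22 + 32) - 2 = (-396 + 32) - 2 = -364 - 2 = -366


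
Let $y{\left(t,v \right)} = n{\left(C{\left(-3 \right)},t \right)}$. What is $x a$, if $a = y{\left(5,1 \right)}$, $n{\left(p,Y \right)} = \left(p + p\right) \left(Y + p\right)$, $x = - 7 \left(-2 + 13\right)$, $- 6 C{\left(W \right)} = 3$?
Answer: $\frac{693}{2} \approx 346.5$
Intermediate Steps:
$C{\left(W \right)} = - \frac{1}{2}$ ($C{\left(W \right)} = \left(- \frac{1}{6}\right) 3 = - \frac{1}{2}$)
$x = -77$ ($x = \left(-7\right) 11 = -77$)
$n{\left(p,Y \right)} = 2 p \left(Y + p\right)$
$y{\left(t,v \right)} = \frac{1}{2} - t$ ($y{\left(t,v \right)} = 2 \left(- \frac{1}{2}\right) \left(t - \frac{1}{2}\right) = 2 \left(- \frac{1}{2}\right) \left(- \frac{1}{2} + t\right) = \frac{1}{2} - t$)
$a = - \frac{9}{2}$ ($a = \frac{1}{2} - 5 = - \frac{9}{2} \approx -4.5$)
$x a = \left(-77\right) \left(- \frac{9}{2}\right) = \frac{693}{2}$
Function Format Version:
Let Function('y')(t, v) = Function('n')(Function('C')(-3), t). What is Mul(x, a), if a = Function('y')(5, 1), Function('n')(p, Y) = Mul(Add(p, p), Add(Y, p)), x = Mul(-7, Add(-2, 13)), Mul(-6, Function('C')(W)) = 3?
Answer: Rational(693, 2) ≈ 346.50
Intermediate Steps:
Function('C')(W) = Rational(-1, 2) (Function('C')(W) = Mul(Rational(-1, 6), 3) = Rational(-1, 2))
x = -77 (x = Mul(-7, 11) = -77)
Function('n')(p, Y) = Mul(2, p, Add(Y, p)) (Function('n')(p, Y) = Mul(Mul(2, p), Add(Y, p)) = Mul(2, p, Add(Y, p)))
Function('y')(t, v) = Add(Rational(1, 2), Mul(-1, t)) (Function('y')(t, v) = Mul(2, Rational(-1, 2), Add(t, Rational(-1, 2))) = Mul(2, Rational(-1, 2), Add(Rational(-1, 2), t)) = Add(Rational(1, 2), Mul(-1, t)))
a = Rational(-9, 2) (a = Add(Rational(1, 2), Mul(-1, 5)) = Add(Rational(1, 2), -5) = Rational(-9, 2) ≈ -4.5000)
Mul(x, a) = Mul(-77, Rational(-9, 2)) = Rational(693, 2)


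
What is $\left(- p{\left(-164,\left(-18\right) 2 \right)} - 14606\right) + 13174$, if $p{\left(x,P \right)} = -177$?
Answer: $-1255$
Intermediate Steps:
$\left(- p{\left(-164,\left(-18\right) 2 \right)} - 14606\right) + 13174 = \left(\left(-1\right) \left(-177\right) - 14606\right) + 13174 = \left(177 - 14606\right) + 13174 = -14429 + 13174 = -1255$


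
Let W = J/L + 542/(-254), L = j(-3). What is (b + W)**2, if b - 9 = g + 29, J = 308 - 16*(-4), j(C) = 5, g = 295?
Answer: 66225934336/403225 ≈ 1.6424e+5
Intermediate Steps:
L = 5
J = 372 (J = 308 - 1*(-64) = 308 + 64 = 372)
W = 45889/635 (W = 372/5 + 542/(-254) = 372*(1/5) + 542*(-1/254) = 372/5 - 271/127 = 45889/635 ≈ 72.266)
b = 333 (b = 9 + (295 + 29) = 9 + 324 = 333)
(b + W)**2 = (333 + 45889/635)**2 = (257344/635)**2 = 66225934336/403225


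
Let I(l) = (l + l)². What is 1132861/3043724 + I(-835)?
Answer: 8488642996461/3043724 ≈ 2.7889e+6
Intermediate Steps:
I(l) = 4*l² (I(l) = (2*l)² = 4*l²)
1132861/3043724 + I(-835) = 1132861/3043724 + 4*(-835)² = 1132861*(1/3043724) + 4*697225 = 1132861/3043724 + 2788900 = 8488642996461/3043724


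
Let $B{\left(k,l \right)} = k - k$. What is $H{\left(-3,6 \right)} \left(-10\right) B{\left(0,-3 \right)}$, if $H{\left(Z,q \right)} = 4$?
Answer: $0$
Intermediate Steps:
$B{\left(k,l \right)} = 0$
$H{\left(-3,6 \right)} \left(-10\right) B{\left(0,-3 \right)} = 4 \left(-10\right) 0 = \left(-40\right) 0 = 0$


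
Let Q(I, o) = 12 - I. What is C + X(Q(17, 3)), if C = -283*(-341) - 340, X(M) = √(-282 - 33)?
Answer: 96163 + 3*I*√35 ≈ 96163.0 + 17.748*I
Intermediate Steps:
X(M) = 3*I*√35 (X(M) = √(-315) = 3*I*√35)
C = 96163 (C = 96503 - 340 = 96163)
C + X(Q(17, 3)) = 96163 + 3*I*√35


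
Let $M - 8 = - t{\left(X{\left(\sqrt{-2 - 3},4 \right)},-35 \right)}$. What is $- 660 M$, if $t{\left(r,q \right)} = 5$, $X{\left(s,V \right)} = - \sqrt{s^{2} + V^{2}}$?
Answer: $-1980$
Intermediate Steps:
$X{\left(s,V \right)} = - \sqrt{V^{2} + s^{2}}$
$M = 3$ ($M = 8 - 5 = 3$)
$- 660 M = \left(-660\right) 3 = -1980$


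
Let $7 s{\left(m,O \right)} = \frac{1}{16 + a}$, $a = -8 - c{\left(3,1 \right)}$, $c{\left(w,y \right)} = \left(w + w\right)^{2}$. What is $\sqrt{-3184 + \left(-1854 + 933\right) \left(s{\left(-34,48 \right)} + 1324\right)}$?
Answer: $\frac{i \sqrt{239626327}}{14} \approx 1105.7 i$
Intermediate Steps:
$c{\left(w,y \right)} = 4 w^{2}$ ($c{\left(w,y \right)} = \left(2 w\right)^{2} = 4 w^{2}$)
$a = -44$ ($a = -8 - 4 \cdot 3^{2} = -8 - 4 \cdot 9 = -8 - 36 = -44$)
$s{\left(m,O \right)} = - \frac{1}{196}$ ($s{\left(m,O \right)} = \frac{1}{7 \left(16 - 44\right)} = \frac{1}{7 \left(-28\right)} = \frac{1}{7} \left(- \frac{1}{28}\right) = - \frac{1}{196}$)
$\sqrt{-3184 + \left(-1854 + 933\right) \left(s{\left(-34,48 \right)} + 1324\right)} = \sqrt{-3184 + \left(-1854 + 933\right) \left(- \frac{1}{196} + 1324\right)} = \sqrt{-3184 - \frac{239002263}{196}} = \sqrt{- \frac{239626327}{196}} = \frac{i \sqrt{239626327}}{14}$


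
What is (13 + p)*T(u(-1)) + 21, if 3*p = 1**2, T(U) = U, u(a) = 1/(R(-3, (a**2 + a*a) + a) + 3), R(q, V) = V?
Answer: 73/3 ≈ 24.333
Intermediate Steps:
u(a) = 1/(3 + a + 2*a**2) (u(a) = 1/(((a**2 + a*a) + a) + 3) = 1/(((a**2 + a**2) + a) + 3) = 1/((2*a**2 + a) + 3) = 1/((a + 2*a**2) + 3) = 1/(3 + a + 2*a**2))
p = 1/3 (p = (1/3)*1**2 = (1/3)*1 = 1/3 ≈ 0.33333)
(13 + p)*T(u(-1)) + 21 = (13 + 1/3)/(3 - (1 + 2*(-1))) + 21 = 40/(3*(3 - (1 - 2))) + 21 = 40/(3*(3 - 1*(-1))) + 21 = 40/(3*(3 + 1)) + 21 = (40/3)/4 + 21 = (40/3)*(1/4) + 21 = 10/3 + 21 = 73/3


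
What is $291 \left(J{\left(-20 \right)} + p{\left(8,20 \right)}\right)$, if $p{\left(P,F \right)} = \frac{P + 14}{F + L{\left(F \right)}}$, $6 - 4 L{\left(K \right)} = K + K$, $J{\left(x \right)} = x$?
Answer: $- \frac{121056}{23} \approx -5263.3$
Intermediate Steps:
$L{\left(K \right)} = \frac{3}{2} - \frac{K}{2}$ ($L{\left(K \right)} = \frac{3}{2} - \frac{K + K}{4} = \frac{3}{2} - \frac{2 K}{4} = \frac{3}{2} - \frac{K}{2}$)
$p{\left(P,F \right)} = \frac{14 + P}{\frac{3}{2} + \frac{F}{2}}$ ($p{\left(P,F \right)} = \frac{P + 14}{F - \left(- \frac{3}{2} + \frac{F}{2}\right)} = \frac{14 + P}{\frac{3}{2} + \frac{F}{2}}$)
$291 \left(J{\left(-20 \right)} + p{\left(8,20 \right)}\right) = 291 \left(-20 + \frac{2 \left(14 + 8\right)}{3 + 20}\right) = 291 \left(-20 + 2 \cdot \frac{1}{23} \cdot 22\right) = 291 \left(-20 + \frac{44}{23}\right) = 291 \left(- \frac{416}{23}\right) = - \frac{121056}{23}$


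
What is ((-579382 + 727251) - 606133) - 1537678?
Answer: -1995942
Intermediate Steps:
((-579382 + 727251) - 606133) - 1537678 = (147869 - 606133) - 1537678 = -458264 - 1537678 = -1995942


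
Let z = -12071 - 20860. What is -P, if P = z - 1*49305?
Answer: 82236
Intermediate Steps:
z = -32931
P = -82236 (P = -32931 - 1*49305 = -32931 - 49305 = -82236)
-P = -1*(-82236) = 82236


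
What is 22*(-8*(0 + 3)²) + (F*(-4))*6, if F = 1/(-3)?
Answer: -1576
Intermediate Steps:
F = -⅓ ≈ -0.33333
22*(-8*(0 + 3)²) + (F*(-4))*6 = 22*(-8*(0 + 3)²) - ⅓*(-4)*6 = 22*(-8*3²) + (4/3)*6 = 22*(-8*9) + 8 = 22*(-72) + 8 = -1584 + 8 = -1576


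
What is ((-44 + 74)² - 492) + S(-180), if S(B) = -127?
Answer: 281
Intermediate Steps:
((-44 + 74)² - 492) + S(-180) = ((-44 + 74)² - 492) - 127 = (30² - 492) - 127 = (900 - 492) - 127 = 408 - 127 = 281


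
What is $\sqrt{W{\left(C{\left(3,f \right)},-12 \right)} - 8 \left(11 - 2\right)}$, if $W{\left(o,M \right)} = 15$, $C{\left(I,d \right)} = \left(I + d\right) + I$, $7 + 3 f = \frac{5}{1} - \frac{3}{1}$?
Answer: $i \sqrt{57} \approx 7.5498 i$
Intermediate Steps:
$f = - \frac{5}{3}$ ($f = - \frac{7}{3} + \frac{\frac{5}{1} - \frac{3}{1}}{3} = - \frac{7}{3} + \frac{5 \cdot 1 - 3}{3} = - \frac{7}{3} + \frac{5 - 3}{3} = - \frac{7}{3} + \frac{1}{3} \cdot 2 = - \frac{7}{3} + \frac{2}{3} = - \frac{5}{3} \approx -1.6667$)
$C{\left(I,d \right)} = d + 2 I$
$\sqrt{W{\left(C{\left(3,f \right)},-12 \right)} - 8 \left(11 - 2\right)} = \sqrt{15 - 8 \left(11 - 2\right)} = \sqrt{15 - 72} = \sqrt{-57} = i \sqrt{57}$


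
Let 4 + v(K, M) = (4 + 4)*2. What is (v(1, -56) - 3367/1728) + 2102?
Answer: 3649625/1728 ≈ 2112.1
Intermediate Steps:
v(K, M) = 12 (v(K, M) = -4 + (4 + 4)*2 = -4 + 8*2 = -4 + 16 = 12)
(v(1, -56) - 3367/1728) + 2102 = (12 - 3367/1728) + 2102 = 17369/1728 + 2102 = 3649625/1728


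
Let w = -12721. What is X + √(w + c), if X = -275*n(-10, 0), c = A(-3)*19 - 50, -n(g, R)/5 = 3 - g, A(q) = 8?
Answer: 17875 + I*√12619 ≈ 17875.0 + 112.33*I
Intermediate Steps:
n(g, R) = -15 + 5*g (n(g, R) = -5*(3 - g) = -15 + 5*g)
c = 102 (c = 8*19 - 50 = 152 - 50 = 102)
X = 17875 (X = -275*(-15 + 5*(-10)) = -275*(-15 - 50) = -275*(-65) = 17875)
X + √(w + c) = 17875 + √(-12721 + 102) = 17875 + √(-12619) = 17875 + I*√12619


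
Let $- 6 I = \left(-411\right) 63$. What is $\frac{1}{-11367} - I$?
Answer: $- \frac{98108579}{22734} \approx -4315.5$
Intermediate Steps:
$I = \frac{8631}{2}$ ($I = - \frac{\left(-411\right) 63}{6} = \left(- \frac{1}{6}\right) \left(-25893\right) = \frac{8631}{2} \approx 4315.5$)
$\frac{1}{-11367} - I = \frac{1}{-11367} - \frac{8631}{2} = - \frac{1}{11367} - \frac{8631}{2} = - \frac{98108579}{22734}$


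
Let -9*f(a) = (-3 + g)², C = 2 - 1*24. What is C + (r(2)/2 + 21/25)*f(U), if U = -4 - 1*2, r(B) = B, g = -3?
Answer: -734/25 ≈ -29.360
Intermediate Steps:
U = -6 (U = -4 - 2 = -6)
C = -22 (C = 2 - 24 = -22)
f(a) = -4 (f(a) = -(-3 - 3)²/9 = -⅑*(-6)² = -⅑*36 = -4)
C + (r(2)/2 + 21/25)*f(U) = -22 + (2/2 + 21/25)*(-4) = -22 + (2*(½) + 21*(1/25))*(-4) = -22 + (1 + 21/25)*(-4) = -22 + (46/25)*(-4) = -22 - 184/25 = -734/25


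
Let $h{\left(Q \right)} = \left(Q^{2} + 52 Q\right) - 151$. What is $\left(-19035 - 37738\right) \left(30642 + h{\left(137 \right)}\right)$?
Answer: $-3201088832$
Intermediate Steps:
$h{\left(Q \right)} = -151 + Q^{2} + 52 Q$
$\left(-19035 - 37738\right) \left(30642 + h{\left(137 \right)}\right) = \left(-19035 - 37738\right) \left(30642 + \left(-151 + 137^{2} + 52 \cdot 137\right)\right) = - 56773 \left(30642 + \left(-151 + 18769 + 7124\right)\right) = - 56773 \left(30642 + 25742\right) = \left(-56773\right) 56384 = -3201088832$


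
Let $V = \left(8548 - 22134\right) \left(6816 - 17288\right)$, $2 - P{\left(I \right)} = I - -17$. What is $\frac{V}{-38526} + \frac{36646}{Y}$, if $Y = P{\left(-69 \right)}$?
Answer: $- \frac{522574681}{173367} \approx -3014.3$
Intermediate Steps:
$P{\left(I \right)} = -15 - I$ ($P{\left(I \right)} = 2 - \left(I - -17\right) = 2 - \left(I + 17\right) = 2 - \left(17 + I\right) = -15 - I$)
$Y = 54$ ($Y = -15 - -69 = -15 + 69 = 54$)
$V = 142272592$ ($V = \left(-13586\right) \left(-10472\right) = 142272592$)
$\frac{V}{-38526} + \frac{36646}{Y} = \frac{142272592}{-38526} + \frac{36646}{54} = 142272592 \left(- \frac{1}{38526}\right) + 36646 \cdot \frac{1}{54} = - \frac{71136296}{19263} + \frac{18323}{27} = - \frac{522574681}{173367}$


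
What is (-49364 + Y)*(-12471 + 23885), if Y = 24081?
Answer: -288580162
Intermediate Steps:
(-49364 + Y)*(-12471 + 23885) = (-49364 + 24081)*(-12471 + 23885) = -25283*11414 = -288580162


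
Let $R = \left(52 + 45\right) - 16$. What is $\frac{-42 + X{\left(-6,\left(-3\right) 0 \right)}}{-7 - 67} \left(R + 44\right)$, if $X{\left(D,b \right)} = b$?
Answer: $\frac{2625}{37} \approx 70.946$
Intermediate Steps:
$R = 81$ ($R = 97 - 16 = 81$)
$\frac{-42 + X{\left(-6,\left(-3\right) 0 \right)}}{-7 - 67} \left(R + 44\right) = \frac{-42 - 0}{-7 - 67} \left(81 + 44\right) = \frac{-42 + 0}{-74} \cdot 125 = \left(-42\right) \left(- \frac{1}{74}\right) 125 = \frac{21}{37} \cdot 125 = \frac{2625}{37}$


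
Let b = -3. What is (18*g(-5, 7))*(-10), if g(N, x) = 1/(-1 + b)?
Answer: 45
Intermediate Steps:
g(N, x) = -1/4 (g(N, x) = 1/(-1 - 3) = 1/(-4) = -1/4)
(18*g(-5, 7))*(-10) = (18*(-1/4))*(-10) = -9/2*(-10) = 45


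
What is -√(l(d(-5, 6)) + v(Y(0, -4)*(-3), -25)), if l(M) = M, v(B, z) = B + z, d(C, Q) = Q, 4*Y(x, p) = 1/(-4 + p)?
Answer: -11*I*√10/8 ≈ -4.3481*I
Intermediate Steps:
Y(x, p) = 1/(4*(-4 + p))
-√(l(d(-5, 6)) + v(Y(0, -4)*(-3), -25)) = -√(6 + ((1/(4*(-4 - 4)))*(-3) - 25)) = -√(6 + (((¼)/(-8))*(-3) - 25)) = -√(6 + (((¼)*(-⅛))*(-3) - 25)) = -√(6 + (-1/32*(-3) - 25)) = -√(6 + (3/32 - 25)) = -√(6 - 797/32) = -√(-605/32) = -11*I*√10/8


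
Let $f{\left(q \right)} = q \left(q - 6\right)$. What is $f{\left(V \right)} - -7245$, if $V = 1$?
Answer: $7240$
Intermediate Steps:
$f{\left(q \right)} = q \left(-6 + q\right)$
$f{\left(V \right)} - -7245 = 1 \left(-6 + 1\right) - -7245 = 1 \left(-5\right) + 7245 = -5 + 7245 = 7240$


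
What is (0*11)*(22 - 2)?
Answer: 0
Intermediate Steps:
(0*11)*(22 - 2) = 0*20 = 0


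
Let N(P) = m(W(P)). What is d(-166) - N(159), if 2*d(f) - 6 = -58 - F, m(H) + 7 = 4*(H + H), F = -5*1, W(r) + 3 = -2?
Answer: 47/2 ≈ 23.500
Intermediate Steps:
W(r) = -5 (W(r) = -3 - 2 = -5)
F = -5
m(H) = -7 + 8*H (m(H) = -7 + 4*(H + H) = -7 + 4*(2*H) = -7 + 8*H)
N(P) = -47 (N(P) = -7 + 8*(-5) = -7 - 40 = -47)
d(f) = -47/2 (d(f) = 3 + (-58 - 1*(-5))/2 = 3 + (-58 + 5)/2 = 3 + (1/2)*(-53) = 3 - 53/2 = -47/2)
d(-166) - N(159) = -47/2 - 1*(-47) = -47/2 + 47 = 47/2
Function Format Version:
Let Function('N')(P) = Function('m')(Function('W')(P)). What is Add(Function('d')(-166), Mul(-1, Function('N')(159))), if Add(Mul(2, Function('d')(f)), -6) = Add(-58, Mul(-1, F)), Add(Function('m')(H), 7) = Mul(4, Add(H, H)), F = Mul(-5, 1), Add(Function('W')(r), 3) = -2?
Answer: Rational(47, 2) ≈ 23.500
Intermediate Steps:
Function('W')(r) = -5 (Function('W')(r) = Add(-3, -2) = -5)
F = -5
Function('m')(H) = Add(-7, Mul(8, H)) (Function('m')(H) = Add(-7, Mul(4, Add(H, H))) = Add(-7, Mul(4, Mul(2, H))) = Add(-7, Mul(8, H)))
Function('N')(P) = -47 (Function('N')(P) = Add(-7, Mul(8, -5)) = Add(-7, -40) = -47)
Function('d')(f) = Rational(-47, 2) (Function('d')(f) = Add(3, Mul(Rational(1, 2), Add(-58, Mul(-1, -5)))) = Add(3, Mul(Rational(1, 2), Add(-58, 5))) = Add(3, Mul(Rational(1, 2), -53)) = Add(3, Rational(-53, 2)) = Rational(-47, 2))
Add(Function('d')(-166), Mul(-1, Function('N')(159))) = Add(Rational(-47, 2), Mul(-1, -47)) = Add(Rational(-47, 2), 47) = Rational(47, 2)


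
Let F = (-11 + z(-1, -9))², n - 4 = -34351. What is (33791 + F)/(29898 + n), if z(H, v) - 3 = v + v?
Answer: -11489/1483 ≈ -7.7471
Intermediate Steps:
z(H, v) = 3 + 2*v (z(H, v) = 3 + (v + v) = 3 + 2*v)
n = -34347 (n = 4 - 34351 = -34347)
F = 676 (F = (-11 + (3 + 2*(-9)))² = (-11 + (3 - 18))² = (-11 - 15)² = (-26)² = 676)
(33791 + F)/(29898 + n) = (33791 + 676)/(29898 - 34347) = 34467/(-4449) = 34467*(-1/4449) = -11489/1483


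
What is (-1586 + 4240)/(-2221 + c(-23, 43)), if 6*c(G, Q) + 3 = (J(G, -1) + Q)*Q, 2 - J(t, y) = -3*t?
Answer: -5308/4787 ≈ -1.1088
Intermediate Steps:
J(t, y) = 2 + 3*t (J(t, y) = 2 - (-3)*t = 2 + 3*t)
c(G, Q) = -½ + Q*(2 + Q + 3*G)/6 (c(G, Q) = -½ + (((2 + 3*G) + Q)*Q)/6 = -½ + ((2 + Q + 3*G)*Q)/6 = -½ + (Q*(2 + Q + 3*G))/6 = -½ + Q*(2 + Q + 3*G)/6)
(-1586 + 4240)/(-2221 + c(-23, 43)) = (-1586 + 4240)/(-2221 + (-½ + (⅙)*43² + (⅙)*43*(2 + 3*(-23)))) = 2654/(-2221 + (-½ + (⅙)*1849 + (⅙)*43*(2 - 69))) = 2654/(-2221 + (-½ + 1849/6 + (⅙)*43*(-67))) = 2654/(-2221 + (-½ + 1849/6 - 2881/6)) = 2654/(-2221 - 345/2) = 2654/(-4787/2) = 2654*(-2/4787) = -5308/4787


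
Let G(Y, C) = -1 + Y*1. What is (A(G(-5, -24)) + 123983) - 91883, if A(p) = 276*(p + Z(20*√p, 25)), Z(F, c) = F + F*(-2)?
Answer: 30444 - 5520*I*√6 ≈ 30444.0 - 13521.0*I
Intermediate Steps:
Z(F, c) = -F (Z(F, c) = F - 2*F = -F)
G(Y, C) = -1 + Y
A(p) = -5520*√p + 276*p (A(p) = 276*(p - 20*√p) = -5520*√p + 276*p)
(A(G(-5, -24)) + 123983) - 91883 = ((-5520*√(-1 - 5) + 276*(-1 - 5)) + 123983) - 91883 = ((-5520*I*√6 + 276*(-6)) + 123983) - 91883 = ((-5520*I*√6 - 1656) + 123983) - 91883 = ((-1656 - 5520*I*√6) + 123983) - 91883 = (122327 - 5520*I*√6) - 91883 = 30444 - 5520*I*√6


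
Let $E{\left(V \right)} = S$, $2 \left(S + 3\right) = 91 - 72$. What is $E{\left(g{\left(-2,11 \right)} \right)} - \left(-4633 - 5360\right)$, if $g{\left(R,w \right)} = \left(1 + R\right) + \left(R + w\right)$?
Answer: $\frac{19999}{2} \approx 9999.5$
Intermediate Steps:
$g{\left(R,w \right)} = 1 + w + 2 R$
$S = \frac{13}{2}$ ($S = -3 + \frac{91 - 72}{2} = -3 + \frac{1}{2} \cdot 19 = -3 + \frac{19}{2} = \frac{13}{2} \approx 6.5$)
$E{\left(V \right)} = \frac{13}{2}$
$E{\left(g{\left(-2,11 \right)} \right)} - \left(-4633 - 5360\right) = \frac{13}{2} - \left(-4633 - 5360\right) = \frac{13}{2} - -9993 = \frac{13}{2} + 9993 = \frac{19999}{2}$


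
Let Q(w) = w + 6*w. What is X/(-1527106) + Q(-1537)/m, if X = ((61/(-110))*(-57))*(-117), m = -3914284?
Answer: 1016650909/196629163885 ≈ 0.0051704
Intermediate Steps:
Q(w) = 7*w
X = -406809/110 (X = ((61*(-1/110))*(-57))*(-117) = -61/110*(-57)*(-117) = (3477/110)*(-117) = -406809/110 ≈ -3698.3)
X/(-1527106) + Q(-1537)/m = -406809/110/(-1527106) + (7*(-1537))/(-3914284) = -406809/110*(-1/1527106) - 10759*(-1/3914284) = 21411/8841140 + 10759/3914284 = 1016650909/196629163885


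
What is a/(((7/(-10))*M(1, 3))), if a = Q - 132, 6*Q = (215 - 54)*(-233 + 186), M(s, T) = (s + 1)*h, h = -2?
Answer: -41795/84 ≈ -497.56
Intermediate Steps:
M(s, T) = -2 - 2*s (M(s, T) = (s + 1)*(-2) = (1 + s)*(-2) = -2 - 2*s)
Q = -7567/6 (Q = ((215 - 54)*(-233 + 186))/6 = (161*(-47))/6 = (⅙)*(-7567) = -7567/6 ≈ -1261.2)
a = -8359/6 (a = -7567/6 - 132 = -8359/6 ≈ -1393.2)
a/(((7/(-10))*M(1, 3))) = -8359*(-10/(7*(-2 - 2*1)))/6 = -8359*(-10/(7*(-2 - 2)))/6 = -8359/(6*((-7/10*(-4)))) = -8359/(6*14/5) = -8359/6*5/14 = -41795/84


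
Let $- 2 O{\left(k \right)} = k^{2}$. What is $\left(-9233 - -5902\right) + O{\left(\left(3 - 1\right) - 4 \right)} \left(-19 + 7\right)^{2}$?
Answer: $-3619$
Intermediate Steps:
$O{\left(k \right)} = - \frac{k^{2}}{2}$
$\left(-9233 - -5902\right) + O{\left(\left(3 - 1\right) - 4 \right)} \left(-19 + 7\right)^{2} = \left(-9233 - -5902\right) + - \frac{\left(\left(3 - 1\right) - 4\right)^{2}}{2} \left(-19 + 7\right)^{2} = \left(-9233 + 5902\right) + - \frac{\left(2 - 4\right)^{2}}{2} \left(-12\right)^{2} = -3331 + - \frac{\left(-2\right)^{2}}{2} \cdot 144 = -3331 + \left(- \frac{1}{2}\right) 4 \cdot 144 = -3331 - 288 = -3619$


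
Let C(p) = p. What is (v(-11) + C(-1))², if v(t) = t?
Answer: 144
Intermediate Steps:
(v(-11) + C(-1))² = (-11 - 1)² = (-12)² = 144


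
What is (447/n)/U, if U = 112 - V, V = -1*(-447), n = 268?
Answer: -447/89780 ≈ -0.0049788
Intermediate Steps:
V = 447
U = -335 (U = 112 - 1*447 = 112 - 447 = -335)
(447/n)/U = (447/268)/(-335) = (447*(1/268))*(-1/335) = (447/268)*(-1/335) = -447/89780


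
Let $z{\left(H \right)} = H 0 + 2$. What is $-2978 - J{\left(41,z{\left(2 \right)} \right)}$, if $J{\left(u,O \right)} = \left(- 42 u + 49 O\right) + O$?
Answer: $-1356$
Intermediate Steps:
$z{\left(H \right)} = 2$ ($z{\left(H \right)} = 0 + 2 = 2$)
$J{\left(u,O \right)} = - 42 u + 50 O$
$-2978 - J{\left(41,z{\left(2 \right)} \right)} = -2978 - \left(\left(-42\right) 41 + 50 \cdot 2\right) = -2978 - \left(-1722 + 100\right) = -2978 - -1622 = -2978 + 1622 = -1356$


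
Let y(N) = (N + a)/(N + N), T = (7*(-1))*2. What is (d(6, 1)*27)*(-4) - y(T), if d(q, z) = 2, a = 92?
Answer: -2985/14 ≈ -213.21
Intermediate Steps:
T = -14 (T = -7*2 = -14)
y(N) = (92 + N)/(2*N) (y(N) = (N + 92)/(N + N) = (92 + N)/((2*N)) = (92 + N)*(1/(2*N)) = (92 + N)/(2*N))
(d(6, 1)*27)*(-4) - y(T) = (2*27)*(-4) - (92 - 14)/(2*(-14)) = 54*(-4) - (-1)*78/(2*14) = -216 - 1*(-39/14) = -216 + 39/14 = -2985/14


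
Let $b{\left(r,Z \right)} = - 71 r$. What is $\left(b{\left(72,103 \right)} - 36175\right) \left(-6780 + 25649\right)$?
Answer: $-779044403$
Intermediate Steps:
$\left(b{\left(72,103 \right)} - 36175\right) \left(-6780 + 25649\right) = \left(\left(-71\right) 72 - 36175\right) \left(-6780 + 25649\right) = \left(-5112 - 36175\right) 18869 = \left(-41287\right) 18869 = -779044403$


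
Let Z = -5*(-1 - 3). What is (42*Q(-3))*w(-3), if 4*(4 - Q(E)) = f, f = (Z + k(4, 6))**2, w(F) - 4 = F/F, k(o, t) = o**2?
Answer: -67200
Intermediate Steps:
w(F) = 5 (w(F) = 4 + F/F = 4 + 1 = 5)
Z = 20 (Z = -5*(-4) = 20)
f = 1296 (f = (20 + 4**2)**2 = (20 + 16)**2 = 36**2 = 1296)
Q(E) = -320 (Q(E) = 4 - 1/4*1296 = 4 - 324 = -320)
(42*Q(-3))*w(-3) = (42*(-320))*5 = -13440*5 = -67200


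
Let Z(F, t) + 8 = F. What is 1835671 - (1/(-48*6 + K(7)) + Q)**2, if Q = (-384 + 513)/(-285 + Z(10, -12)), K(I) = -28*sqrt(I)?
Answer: 55126169484090723873/30030531520144 + 4407081*sqrt(7)/13264369046 ≈ 1.8357e+6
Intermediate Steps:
Z(F, t) = -8 + F
Q = -129/283 (Q = (-384 + 513)/(-285 + (-8 + 10)) = 129/(-285 + 2) = 129/(-283) = 129*(-1/283) = -129/283 ≈ -0.45583)
1835671 - (1/(-48*6 + K(7)) + Q)**2 = 1835671 - (1/(-48*6 - 28*sqrt(7)) - 129/283)**2 = 1835671 - (1/(-288 - 28*sqrt(7)) - 129/283)**2 = 1835671 - (-129/283 + 1/(-288 - 28*sqrt(7)))**2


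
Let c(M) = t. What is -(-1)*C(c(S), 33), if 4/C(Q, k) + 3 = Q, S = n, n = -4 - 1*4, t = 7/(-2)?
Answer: -8/13 ≈ -0.61539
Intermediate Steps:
t = -7/2 (t = 7*(-1/2) = -7/2 ≈ -3.5000)
n = -8 (n = -4 - 4 = -8)
S = -8
c(M) = -7/2
C(Q, k) = 4/(-3 + Q)
-(-1)*C(c(S), 33) = -(-1)*4/(-3 - 7/2) = -(-1)*4/(-13/2) = -(-1)*4*(-2/13) = -(-1)*(-8)/13 = -1*8/13 = -8/13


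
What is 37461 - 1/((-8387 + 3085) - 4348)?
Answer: 361498651/9650 ≈ 37461.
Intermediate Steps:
37461 - 1/((-8387 + 3085) - 4348) = 37461 - 1/(-5302 - 4348) = 37461 - 1/(-9650) = 37461 - 1*(-1/9650) = 37461 + 1/9650 = 361498651/9650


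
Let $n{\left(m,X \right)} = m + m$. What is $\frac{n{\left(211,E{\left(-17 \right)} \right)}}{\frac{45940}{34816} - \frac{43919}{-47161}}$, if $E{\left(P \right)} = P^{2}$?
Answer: $\frac{173226503168}{923915061} \approx 187.49$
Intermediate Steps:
$n{\left(m,X \right)} = 2 m$
$\frac{n{\left(211,E{\left(-17 \right)} \right)}}{\frac{45940}{34816} - \frac{43919}{-47161}} = \frac{2 \cdot 211}{\frac{45940}{34816} - \frac{43919}{-47161}} = \frac{422}{45940 \cdot \frac{1}{34816} - - \frac{43919}{47161}} = \frac{422}{\frac{11485}{8704} + \frac{43919}{47161}} = \frac{422}{\frac{923915061}{410489344}} = 422 \cdot \frac{410489344}{923915061} = \frac{173226503168}{923915061}$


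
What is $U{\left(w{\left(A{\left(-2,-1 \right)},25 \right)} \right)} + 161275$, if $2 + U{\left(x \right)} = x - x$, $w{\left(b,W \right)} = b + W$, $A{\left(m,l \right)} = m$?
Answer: $161273$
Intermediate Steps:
$w{\left(b,W \right)} = W + b$
$U{\left(x \right)} = -2$ ($U{\left(x \right)} = -2 + \left(x - x\right) = -2 + 0 = -2$)
$U{\left(w{\left(A{\left(-2,-1 \right)},25 \right)} \right)} + 161275 = -2 + 161275 = 161273$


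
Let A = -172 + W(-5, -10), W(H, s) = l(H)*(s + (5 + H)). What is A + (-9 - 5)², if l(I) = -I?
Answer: -26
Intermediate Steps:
W(H, s) = -H*(5 + H + s) (W(H, s) = (-H)*(s + (5 + H)) = (-H)*(5 + H + s) = -H*(5 + H + s))
A = -222 (A = -172 - 1*(-5)*(5 - 5 - 10) = -172 - 1*(-5)*(-10) = -172 - 50 = -222)
A + (-9 - 5)² = -222 + (-9 - 5)² = -222 + (-14)² = -222 + 196 = -26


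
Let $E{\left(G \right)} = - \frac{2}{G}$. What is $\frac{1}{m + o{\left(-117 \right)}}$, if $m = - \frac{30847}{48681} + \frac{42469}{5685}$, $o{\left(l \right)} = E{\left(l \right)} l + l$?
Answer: $- \frac{92250495}{10347119507} \approx -0.0089156$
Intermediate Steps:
$o{\left(l \right)} = -2 + l$ ($o{\left(l \right)} = - \frac{2}{l} l + l = -2 + l$)
$m = \frac{630689398}{92250495}$ ($m = \left(-30847\right) \frac{1}{48681} + 42469 \cdot \frac{1}{5685} = - \frac{30847}{48681} + \frac{42469}{5685} = \frac{630689398}{92250495} \approx 6.8367$)
$\frac{1}{m + o{\left(-117 \right)}} = \frac{1}{\frac{630689398}{92250495} - 119} = \frac{1}{- \frac{10347119507}{92250495}} = - \frac{92250495}{10347119507}$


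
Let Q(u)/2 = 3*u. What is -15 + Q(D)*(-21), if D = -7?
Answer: 867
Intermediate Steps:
Q(u) = 6*u (Q(u) = 2*(3*u) = 6*u)
-15 + Q(D)*(-21) = -15 + (6*(-7))*(-21) = -15 - 42*(-21) = -15 + 882 = 867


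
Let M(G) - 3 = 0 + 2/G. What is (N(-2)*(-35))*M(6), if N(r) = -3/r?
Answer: -175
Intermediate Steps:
M(G) = 3 + 2/G (M(G) = 3 + (0 + 2/G) = 3 + 2/G)
(N(-2)*(-35))*M(6) = (-3/(-2)*(-35))*(3 + 2/6) = (-3*(-1/2)*(-35))*(3 + 2*(1/6)) = ((3/2)*(-35))*(3 + 1/3) = -105/2*10/3 = -175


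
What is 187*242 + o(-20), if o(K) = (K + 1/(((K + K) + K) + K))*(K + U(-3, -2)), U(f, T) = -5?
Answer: 732069/16 ≈ 45754.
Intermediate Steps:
o(K) = (-5 + K)*(K + 1/(4*K)) (o(K) = (K + 1/(((K + K) + K) + K))*(K - 5) = (K + 1/((2*K + K) + K))*(-5 + K) = (K + 1/(3*K + K))*(-5 + K) = (K + 1/(4*K))*(-5 + K) = (-5 + K)*(K + 1/(4*K)))
187*242 + o(-20) = 187*242 + (¼ + (-20)² - 5*(-20) - 5/4/(-20)) = 45254 + (¼ + 400 + 100 - 5/4*(-1/20)) = 45254 + (¼ + 400 + 100 + 1/16) = 45254 + 8005/16 = 732069/16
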